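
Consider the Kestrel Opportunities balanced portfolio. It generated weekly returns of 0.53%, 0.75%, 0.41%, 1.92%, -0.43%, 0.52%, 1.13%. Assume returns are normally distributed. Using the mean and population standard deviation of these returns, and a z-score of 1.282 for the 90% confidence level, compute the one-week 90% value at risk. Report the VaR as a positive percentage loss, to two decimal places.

0.16

μ = (0.53 + 0.75 + 0.41 + 1.92 − 0.43 + 0.52 + 1.13) / 7 = 4.830 / 7 = 0.6900%
Σ(r − μ)² = 3.0974; population σ = √(3.0974/7) = 0.6652%
VaR = −(μ − z·σ) = −(0.6900 − 1.282 × 0.6652) = −(-0.1628) = 0.1628%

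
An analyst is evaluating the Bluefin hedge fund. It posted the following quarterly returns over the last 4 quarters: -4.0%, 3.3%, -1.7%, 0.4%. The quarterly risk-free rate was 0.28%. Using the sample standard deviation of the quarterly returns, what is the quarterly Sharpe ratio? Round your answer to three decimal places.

-0.251

r̄ = (-4 + 3.3 − 1.7 + 0.4) / 4 = -0.5000%
Sample std dev = √[28.9400 / 3] = 3.1059%
Sharpe = (r̄ − rf) / σ = (-0.5000 − 0.28) / 3.1059 = -0.7800 / 3.1059 = -0.2511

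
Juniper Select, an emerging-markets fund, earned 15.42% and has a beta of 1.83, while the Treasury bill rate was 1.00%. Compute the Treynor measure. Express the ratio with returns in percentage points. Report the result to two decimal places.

7.88

Treynor = (Rp − Rf) / β = (15.42% − 1.00%) / 1.83 = 14.42 / 1.83 = 7.8798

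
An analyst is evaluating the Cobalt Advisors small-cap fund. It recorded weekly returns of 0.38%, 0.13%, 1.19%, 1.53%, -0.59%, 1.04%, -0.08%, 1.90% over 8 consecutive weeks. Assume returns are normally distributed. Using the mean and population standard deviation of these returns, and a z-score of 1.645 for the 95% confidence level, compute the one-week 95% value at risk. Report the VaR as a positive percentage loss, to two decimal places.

Mean return r̄ = 5.500 / 8 = 0.6875%
Σ(r − r̄)² = (0.38 − 0.6875)² + (0.13 − 0.6875)² + … = 5.1832
σ = √[5.1832 / 8] = 0.8049%
VaR = −(r̄ − z·σ) = −(0.6875 − 1.645 × 0.8049) = −(-0.6366) = 0.6366%

0.64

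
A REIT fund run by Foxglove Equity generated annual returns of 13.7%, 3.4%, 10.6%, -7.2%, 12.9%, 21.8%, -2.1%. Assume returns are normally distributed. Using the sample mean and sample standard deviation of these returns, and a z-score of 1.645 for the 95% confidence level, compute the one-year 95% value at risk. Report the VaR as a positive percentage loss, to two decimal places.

Mean return r̄ = 53.10 / 7 = 7.5857%
Σ(r − r̄)² = (13.7 − 7.5857)² + (3.4 − 7.5857)² + (10.6 − 7.5857)² + … = 606.7086
σ = √[606.7086 / 6] = 10.0557%
VaR = −(r̄ − z·σ) = −(7.5857 − 1.645 × 10.0557) = −(-8.9559) = 8.9559%

8.96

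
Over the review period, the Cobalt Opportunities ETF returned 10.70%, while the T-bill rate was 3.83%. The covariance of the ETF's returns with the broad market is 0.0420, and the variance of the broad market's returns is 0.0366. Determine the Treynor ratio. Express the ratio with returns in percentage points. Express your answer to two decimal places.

β = Cov / Var = 0.0420 / 0.0366 = 1.1475
Treynor = (Rp − Rf) / β = (10.70% − 3.83%) / 1.1475 = 6.87 / 1.1475 = 5.9869

5.99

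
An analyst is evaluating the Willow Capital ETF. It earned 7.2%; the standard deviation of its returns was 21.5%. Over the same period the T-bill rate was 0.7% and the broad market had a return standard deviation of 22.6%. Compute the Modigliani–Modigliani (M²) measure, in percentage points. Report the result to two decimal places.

Sharpe = (Rp − Rf) / σp = (7.2% − 0.7%) / 21.5% = 0.3023
M² = Rf + Sharpe × σm = 0.7% + 0.3023 × 22.6% = 7.5320%

7.53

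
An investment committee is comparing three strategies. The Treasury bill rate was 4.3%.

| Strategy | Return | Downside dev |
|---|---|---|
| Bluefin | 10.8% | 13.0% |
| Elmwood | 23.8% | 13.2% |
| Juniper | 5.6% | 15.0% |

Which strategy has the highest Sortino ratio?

Elmwood

Bluefin: Sortino ratio = (10.8% − 4.3%) / 13.0% = 0.500
Elmwood: Sortino ratio = (23.8% − 4.3%) / 13.2% = 1.477
Juniper: Sortino ratio = (5.6% − 4.3%) / 15.0% = 0.087
Highest: Elmwood (1.477).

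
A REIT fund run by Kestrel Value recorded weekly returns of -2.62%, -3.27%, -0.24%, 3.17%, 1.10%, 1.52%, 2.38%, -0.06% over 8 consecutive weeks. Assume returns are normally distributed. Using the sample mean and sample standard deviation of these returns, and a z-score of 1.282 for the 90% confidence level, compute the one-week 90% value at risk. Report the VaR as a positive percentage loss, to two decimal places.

2.67

r̄ = (-2.62 − 3.27 − 0.24 + 3.17 + 1.1 + 1.52 + 2.38 − 0.06) / 8 = 0.2475%
Σ(r − r̄)² = (-2.62 − 0.2475)² + (-3.27 − 0.2475)² + (-0.24 − 0.2475)² + … = 36.3622
sample σ = √(36.3622 / 7) = √5.1946 = 2.2792%
VaR = −(r̄ − z·σ) = −(0.2475 − 1.282 × 2.2792) = −(-2.6744) = 2.6744%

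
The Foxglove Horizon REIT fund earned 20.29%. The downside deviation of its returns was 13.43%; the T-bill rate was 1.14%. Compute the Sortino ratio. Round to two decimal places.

1.43

Sortino = (Rp − Rf) / σd = (20.29% − 1.14%) / 13.43% = 19.15% / 13.43% = 1.4259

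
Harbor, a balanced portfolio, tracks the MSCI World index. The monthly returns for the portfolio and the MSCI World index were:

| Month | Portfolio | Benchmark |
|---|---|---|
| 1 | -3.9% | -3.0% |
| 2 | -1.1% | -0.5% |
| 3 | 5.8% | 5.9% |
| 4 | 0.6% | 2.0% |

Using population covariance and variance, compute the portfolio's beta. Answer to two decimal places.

1.07

r̄p = 0.3500%,  r̄m = 1.1000%
Cov = Σ(rp − r̄p)(rm − r̄m) / 4 = 11.5325
Var(rm) = Σ(rm − r̄m)² / 4 = 10.8050
β = Cov / Var = 11.5325 / 10.8050 = 1.0673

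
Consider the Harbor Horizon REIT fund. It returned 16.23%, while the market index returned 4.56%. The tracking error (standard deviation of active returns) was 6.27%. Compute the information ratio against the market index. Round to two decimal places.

IR = (Rp − Rb) / TE = (16.23% − 4.56%) / 6.27% = 11.67% / 6.27% = 1.8612

1.86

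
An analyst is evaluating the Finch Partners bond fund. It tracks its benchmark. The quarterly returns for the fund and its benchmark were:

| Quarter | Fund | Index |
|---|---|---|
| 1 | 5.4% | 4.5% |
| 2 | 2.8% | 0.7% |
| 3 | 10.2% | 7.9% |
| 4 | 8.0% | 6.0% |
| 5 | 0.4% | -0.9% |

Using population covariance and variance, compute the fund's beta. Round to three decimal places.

r̄p = 5.3600%,  r̄m = 3.6400%
Cov = Σ(rp − r̄p)(rm − r̄m) / 5 = 11.3856
Var(rm) = Σ(rm − r̄m)² / 5 = 10.7424
β = Cov / Var = 11.3856 / 10.7424 = 1.0599

1.060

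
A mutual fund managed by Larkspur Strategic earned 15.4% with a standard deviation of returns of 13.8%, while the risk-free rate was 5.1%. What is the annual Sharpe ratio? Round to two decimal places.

Sharpe = (Rp − Rf) / σp = (15.4% − 5.1%) / 13.8% = 10.30% / 13.8% = 0.7464

0.75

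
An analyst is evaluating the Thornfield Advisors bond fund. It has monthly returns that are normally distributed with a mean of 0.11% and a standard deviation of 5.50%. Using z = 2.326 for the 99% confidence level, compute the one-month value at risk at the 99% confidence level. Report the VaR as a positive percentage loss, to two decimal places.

VaR (as % loss) = −(μ − z·σ) = −(0.11% − 2.326 × 5.50%) = −(-12.6830%) = 12.6830%

12.68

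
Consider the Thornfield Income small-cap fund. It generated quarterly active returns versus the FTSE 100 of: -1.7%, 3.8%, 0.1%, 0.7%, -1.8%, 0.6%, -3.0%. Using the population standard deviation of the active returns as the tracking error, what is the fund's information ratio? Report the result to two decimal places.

r̄ = (-1.7 + 3.8 + 0.1 + 0.7 − 1.8 + 0.6 − 3) / 7 = -0.1857%
Σ(r − r̄)² = 30.1886; population σ = √(30.1886/7) = 2.0767%
IR = r̄ / tracking error = -0.1857 / 2.0767 = -0.0894

-0.09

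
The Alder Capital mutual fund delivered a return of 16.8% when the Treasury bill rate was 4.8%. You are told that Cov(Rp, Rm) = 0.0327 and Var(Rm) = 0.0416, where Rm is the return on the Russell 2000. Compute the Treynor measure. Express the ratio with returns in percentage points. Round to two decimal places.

β = Cov / Var = 0.0327 / 0.0416 = 0.7861
Treynor = (Rp − Rf) / β = (16.8% − 4.8%) / 0.7861 = 12.00 / 0.7861 = 15.2652

15.27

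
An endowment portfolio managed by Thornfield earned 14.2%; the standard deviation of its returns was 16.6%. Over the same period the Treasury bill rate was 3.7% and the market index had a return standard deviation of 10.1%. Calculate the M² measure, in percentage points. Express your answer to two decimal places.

Sharpe = (Rp − Rf) / σp = (14.2% − 3.7%) / 16.6% = 0.6325
M² = Rf + Sharpe × σm = 3.7% + 0.6325 × 10.1% = 10.0883%

10.09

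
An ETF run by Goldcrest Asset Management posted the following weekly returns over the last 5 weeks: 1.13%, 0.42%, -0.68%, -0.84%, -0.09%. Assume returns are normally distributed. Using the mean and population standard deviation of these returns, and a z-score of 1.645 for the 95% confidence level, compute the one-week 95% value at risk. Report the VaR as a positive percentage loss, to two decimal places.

1.20

μ = (1.13 + 0.42 − 0.68 − 0.84 − 0.09) / 5 = -0.060 / 5 = -0.0120%
Population σ = √[Σ(r − μ)² / 5] = √[2.6287 / 5] = √0.5257 = 0.7251%
VaR = −(μ − z·σ) = −(-0.0120 − 1.645 × 0.7251) = −(-1.2048) = 1.2048%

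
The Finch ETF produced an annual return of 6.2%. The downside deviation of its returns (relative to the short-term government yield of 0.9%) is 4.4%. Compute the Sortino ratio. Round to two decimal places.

Sortino = (Rp − Rf) / σd = (6.2% − 0.9%) / 4.4% = 5.30% / 4.4% = 1.2045

1.20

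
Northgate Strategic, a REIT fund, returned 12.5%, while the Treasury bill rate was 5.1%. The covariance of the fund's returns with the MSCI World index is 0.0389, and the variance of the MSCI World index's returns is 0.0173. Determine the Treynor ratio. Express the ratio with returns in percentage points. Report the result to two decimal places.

β = Cov / Var = 0.0389 / 0.0173 = 2.2486
Treynor = (Rp − Rf) / β = (12.5% − 5.1%) / 2.2486 = 7.40 / 2.2486 = 3.2909

3.29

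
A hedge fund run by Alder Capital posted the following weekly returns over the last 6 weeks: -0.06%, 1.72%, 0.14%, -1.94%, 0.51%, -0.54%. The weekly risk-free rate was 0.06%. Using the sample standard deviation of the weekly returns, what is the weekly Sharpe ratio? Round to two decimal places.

-0.07

μ = (-0.06 + 1.72 + 0.14 − 1.94 + 0.51 − 0.54) / 6 = -0.170 / 6 = -0.0283%
Σ(r − μ)² = (-0.06 − (-0.0283))² + (1.72 − (-0.0283))² + (0.14 − (-0.0283))² + … = 7.2921
sample σ = √(7.2921 / 5) = √1.4584 = 1.2076%
Sharpe = (μ − rf) / σ = (-0.0283 − 0.06) / 1.2076 = -0.0883 / 1.2076 = -0.0731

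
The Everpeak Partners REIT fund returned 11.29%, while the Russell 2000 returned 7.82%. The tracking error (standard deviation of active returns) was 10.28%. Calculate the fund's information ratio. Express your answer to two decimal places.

IR = (Rp − Rb) / TE = (11.29% − 7.82%) / 10.28% = 3.47% / 10.28% = 0.3375

0.34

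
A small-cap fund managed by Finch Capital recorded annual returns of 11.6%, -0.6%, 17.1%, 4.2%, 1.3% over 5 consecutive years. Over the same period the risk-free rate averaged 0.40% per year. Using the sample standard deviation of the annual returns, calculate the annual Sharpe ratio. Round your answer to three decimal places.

Mean return μ = 33.60 / 5 = 6.7200%
Σ(r − μ)² = (11.6 − 6.7200)² + (-0.6 − 6.7200)² + … = 220.8680
σ = √[220.8680 / 4] = 7.4308%
Sharpe = (μ − rf) / σ = (6.7200 − 0.4) / 7.4308 = 6.3200 / 7.4308 = 0.8505

0.851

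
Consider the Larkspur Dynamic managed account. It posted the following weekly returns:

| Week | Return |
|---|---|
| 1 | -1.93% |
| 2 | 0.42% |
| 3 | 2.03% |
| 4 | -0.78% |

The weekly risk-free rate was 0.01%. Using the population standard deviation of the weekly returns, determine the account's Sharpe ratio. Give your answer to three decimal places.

-0.051

r̄ = (-1.93 + 0.42 + 2.03 − 0.78) / 4 = -0.260 / 4 = -0.0650%
Population std dev = √[8.6137 / 4] = 1.4675%
Sharpe = (r̄ − rf) / σ = (-0.0650 − 0.01) / 1.4675 = -0.0750 / 1.4675 = -0.0511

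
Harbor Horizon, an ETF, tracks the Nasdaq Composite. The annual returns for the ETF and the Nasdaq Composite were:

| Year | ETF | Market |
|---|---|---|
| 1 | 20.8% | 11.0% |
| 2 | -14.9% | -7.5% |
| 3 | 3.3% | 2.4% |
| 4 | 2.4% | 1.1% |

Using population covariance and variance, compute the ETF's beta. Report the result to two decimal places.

1.92

r̄p = 2.9000%,  r̄m = 1.7500%
Cov = Σ(rp − r̄p)(rm − r̄m) / 4 = 82.7025
Var(rm) = Σ(rm − r̄m)² / 4 = 42.9925
β = Cov / Var = 82.7025 / 42.9925 = 1.9236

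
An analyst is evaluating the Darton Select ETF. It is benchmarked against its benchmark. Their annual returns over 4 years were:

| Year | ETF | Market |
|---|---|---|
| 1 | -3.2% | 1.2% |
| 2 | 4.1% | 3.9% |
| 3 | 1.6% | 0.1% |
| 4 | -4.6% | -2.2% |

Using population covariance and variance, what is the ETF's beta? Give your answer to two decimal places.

1.25

r̄p = -0.5250%,  r̄m = 0.7500%
Cov = Σ(rp − r̄p)(rm − r̄m) / 4 = 6.0013
Var(rm) = Σ(rm − r̄m)² / 4 = 4.8125
β = Cov / Var = 6.0013 / 4.8125 = 1.2470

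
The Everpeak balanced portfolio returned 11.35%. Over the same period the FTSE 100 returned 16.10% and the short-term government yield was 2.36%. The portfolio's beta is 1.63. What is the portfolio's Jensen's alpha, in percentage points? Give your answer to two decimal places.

CAPM expected return = Rf + β(Rm − Rf) = 2.36% + 1.63 × (16.10% − 2.36%) = 2.36 + 1.63 × 13.74 = 24.7562%
Jensen's α = Rp − E[R] = 11.35% − 24.7562% = -13.4062

-13.41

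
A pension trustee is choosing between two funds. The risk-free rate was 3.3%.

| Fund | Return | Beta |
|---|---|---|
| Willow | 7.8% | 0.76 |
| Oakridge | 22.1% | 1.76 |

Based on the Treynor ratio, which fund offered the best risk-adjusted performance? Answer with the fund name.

Willow: Treynor = (7.8% − 3.3%) / 0.76 = 5.921
Oakridge: Treynor = (22.1% − 3.3%) / 1.76 = 10.682
Highest: Oakridge (10.682).

Oakridge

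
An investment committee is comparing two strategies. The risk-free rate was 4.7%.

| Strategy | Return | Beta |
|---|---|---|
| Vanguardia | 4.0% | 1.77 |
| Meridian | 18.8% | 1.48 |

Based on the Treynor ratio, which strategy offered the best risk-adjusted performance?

Meridian

Vanguardia: Treynor = (4.0% − 4.7%) / 1.77 = -0.395
Meridian: Treynor = (18.8% − 4.7%) / 1.48 = 9.527
Highest: Meridian (9.527).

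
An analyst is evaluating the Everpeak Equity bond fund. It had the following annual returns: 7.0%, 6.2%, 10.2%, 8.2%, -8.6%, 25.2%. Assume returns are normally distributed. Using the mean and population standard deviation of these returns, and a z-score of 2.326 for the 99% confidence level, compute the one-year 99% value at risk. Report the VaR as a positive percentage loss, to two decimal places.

14.85

r̄ = (7 + 6.2 + 10.2 + 8.2 − 8.6 + 25.2) / 6 = 48.20 / 6 = 8.0333%
Σ(r − r̄)² = 580.5133; population σ = √(580.5133/6) = 9.8363%
VaR = −(r̄ − z·σ) = −(8.0333 − 2.326 × 9.8363) = −(-14.8459) = 14.8459%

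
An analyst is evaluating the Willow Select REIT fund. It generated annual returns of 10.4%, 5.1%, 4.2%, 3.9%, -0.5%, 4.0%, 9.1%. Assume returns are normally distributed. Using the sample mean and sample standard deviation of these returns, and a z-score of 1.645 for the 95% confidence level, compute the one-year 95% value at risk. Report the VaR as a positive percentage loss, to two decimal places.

r̄ = (10.4 + 5.1 + 4.2 + 3.9 − 0.5 + 4 + 9.1) / 7 = 5.1714%
Sample σ = √[Σ(r − r̄)² / 6] = √[78.8743 / 6] = √13.1457 = 3.6257%
VaR = −(r̄ − z·σ) = −(5.1714 − 1.645 × 3.6257) = −(-0.7929) = 0.7929%

0.79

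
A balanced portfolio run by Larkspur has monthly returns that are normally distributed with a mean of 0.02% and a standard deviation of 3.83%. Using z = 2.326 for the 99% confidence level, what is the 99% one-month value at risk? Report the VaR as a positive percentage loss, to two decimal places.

VaR (as % loss) = −(μ − z·σ) = −(0.02% − 2.326 × 3.83%) = −(-8.88858%) = 8.88858%

8.89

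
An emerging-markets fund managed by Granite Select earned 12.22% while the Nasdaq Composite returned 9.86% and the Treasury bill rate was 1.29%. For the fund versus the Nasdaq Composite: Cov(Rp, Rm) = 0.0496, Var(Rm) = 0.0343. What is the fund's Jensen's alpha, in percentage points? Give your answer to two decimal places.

-1.46

β = Cov / Var = 0.0496 / 0.0343 = 1.4461
E[R] = Rf + β(Rm − Rf) = 1.29% + 1.4461 × (9.86% − 1.29%) = 13.6831%
α = Rp − E[R] = 12.22% − 13.6831% = -1.4631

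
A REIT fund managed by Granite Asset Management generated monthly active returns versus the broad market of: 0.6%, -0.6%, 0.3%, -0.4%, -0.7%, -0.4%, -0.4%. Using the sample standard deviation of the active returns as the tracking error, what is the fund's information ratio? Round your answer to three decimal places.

-0.471

r̄ = (0.6 − 0.6 + 0.3 − 0.4 − 0.7 − 0.4 − 0.4) / 7 = -0.2286%
Σ(r − r̄)² = (0.6 − (-0.2286))² + (-0.6 − (-0.2286))² + … = 1.4143
sample σ = √(1.4143 / 6) = √0.2357 = 0.4855%
IR = r̄ / tracking error = -0.2286 / 0.4855 = -0.4709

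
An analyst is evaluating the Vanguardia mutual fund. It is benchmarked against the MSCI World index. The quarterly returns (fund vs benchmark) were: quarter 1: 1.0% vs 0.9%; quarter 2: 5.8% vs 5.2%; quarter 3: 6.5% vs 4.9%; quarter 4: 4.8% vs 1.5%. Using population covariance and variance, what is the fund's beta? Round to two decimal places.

0.90

r̄p = 4.5250%,  r̄m = 3.1250%
Cov = Σ(rp − r̄p)(rm − r̄m) / 4 = 3.3869
Var(rm) = Σ(rm − r̄m)² / 4 = 3.7619
β = Cov / Var = 3.3869 / 3.7619 = 0.9003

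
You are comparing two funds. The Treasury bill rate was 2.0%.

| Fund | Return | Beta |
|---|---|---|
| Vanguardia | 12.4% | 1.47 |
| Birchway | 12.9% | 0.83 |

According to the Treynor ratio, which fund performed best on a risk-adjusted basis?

Vanguardia: Treynor = (12.4% − 2.0%) / 1.47 = 7.075
Birchway: Treynor = (12.9% − 2.0%) / 0.83 = 13.133
Highest: Birchway (13.133).

Birchway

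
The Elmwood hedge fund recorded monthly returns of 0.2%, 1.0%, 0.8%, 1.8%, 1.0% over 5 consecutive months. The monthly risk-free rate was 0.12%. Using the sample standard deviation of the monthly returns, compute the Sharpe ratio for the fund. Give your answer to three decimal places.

r̄ = (0.2 + 1 + 0.8 + 1.8 + 1) / 5 = 0.9600%
Σ(r − r̄)² = (0.2 − 0.9600)² + (1 − 0.9600)² + … = 1.3120
sample σ = √(1.3120 / 4) = √0.3280 = 0.5727%
Sharpe = (r̄ − rf) / σ = (0.9600 − 0.12) / 0.5727 = 0.8400 / 0.5727 = 1.4667

1.467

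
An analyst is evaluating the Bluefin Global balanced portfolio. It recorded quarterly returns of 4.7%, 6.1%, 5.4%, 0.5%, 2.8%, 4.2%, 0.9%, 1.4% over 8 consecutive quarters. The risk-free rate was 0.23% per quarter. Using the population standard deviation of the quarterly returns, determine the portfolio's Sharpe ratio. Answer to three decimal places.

1.499

Mean return r̄ = 26.00 / 8 = 3.2500%
Σ(r − r̄)² = 32.4600; population σ = √(32.4600/8) = 2.0143%
Sharpe = (r̄ − rf) / σ = (3.2500 − 0.23) / 2.0143 = 3.0200 / 2.0143 = 1.4993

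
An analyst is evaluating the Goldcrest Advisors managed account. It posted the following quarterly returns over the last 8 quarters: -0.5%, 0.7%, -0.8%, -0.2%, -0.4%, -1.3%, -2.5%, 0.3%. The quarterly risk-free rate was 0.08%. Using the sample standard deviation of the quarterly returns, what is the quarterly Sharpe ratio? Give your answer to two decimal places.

r̄ = (-0.5 + 0.7 − 0.8 − 0.2 − 0.4 − 1.3 − 2.5 + 0.3) / 8 = -0.5875%
Σ(r − r̄)² = (-0.5 − (-0.5875))² + (0.7 − (-0.5875))² + … = 6.8488
σ = √[6.8488 / 7] = 0.9891%
Sharpe = (r̄ − rf) / σ = (-0.5875 − 0.08) / 0.9891 = -0.6675 / 0.9891 = -0.6749

-0.67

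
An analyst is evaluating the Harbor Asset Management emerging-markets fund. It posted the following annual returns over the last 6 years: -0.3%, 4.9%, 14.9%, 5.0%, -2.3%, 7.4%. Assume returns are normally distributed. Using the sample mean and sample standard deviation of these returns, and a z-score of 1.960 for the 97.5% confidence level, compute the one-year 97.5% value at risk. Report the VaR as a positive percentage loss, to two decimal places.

μ = (-0.3 + 4.9 + 14.9 + 5 − 2.3 + 7.4) / 6 = 4.9333%
Sample σ = √[Σ(r − μ)² / 5] = √[185.1333 / 5] = √37.0267 = 6.0850%
VaR = −(μ − z·σ) = −(4.9333 − 1.960 × 6.0850) = −(-6.9933) = 6.9933%

6.99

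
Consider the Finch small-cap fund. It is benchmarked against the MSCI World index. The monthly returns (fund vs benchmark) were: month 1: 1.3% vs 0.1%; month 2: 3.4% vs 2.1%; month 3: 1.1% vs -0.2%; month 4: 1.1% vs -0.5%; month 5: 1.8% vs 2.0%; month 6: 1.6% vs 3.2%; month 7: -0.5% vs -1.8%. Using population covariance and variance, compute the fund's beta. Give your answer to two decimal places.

0.49

r̄p = 1.4000%,  r̄m = 0.7000%
Cov = Σ(rp − r̄p)(rm − r̄m) / 7 = 1.3229
Var(rm) = Σ(rm − r̄m)² / 7 = 2.6800
β = Cov / Var = 1.3229 / 2.6800 = 0.4936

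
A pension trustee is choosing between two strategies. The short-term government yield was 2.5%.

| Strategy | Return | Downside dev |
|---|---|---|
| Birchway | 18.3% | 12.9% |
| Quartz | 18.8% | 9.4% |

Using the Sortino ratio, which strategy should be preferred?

Birchway: Sortino ratio = (18.3% − 2.5%) / 12.9% = 1.225
Quartz: Sortino ratio = (18.8% − 2.5%) / 9.4% = 1.734
Highest: Quartz (1.734).

Quartz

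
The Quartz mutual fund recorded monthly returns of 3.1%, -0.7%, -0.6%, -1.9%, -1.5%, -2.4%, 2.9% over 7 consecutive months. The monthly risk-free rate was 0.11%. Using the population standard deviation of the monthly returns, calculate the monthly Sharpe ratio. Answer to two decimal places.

-0.13

Mean return r̄ = -1.10 / 7 = -0.1571%
Population σ = √[Σ(r − r̄)² / 7] = √[30.3171 / 7] = √4.3310 = 2.0811%
Sharpe = (r̄ − rf) / σ = (-0.1571 − 0.11) / 2.0811 = -0.2671 / 2.0811 = -0.1283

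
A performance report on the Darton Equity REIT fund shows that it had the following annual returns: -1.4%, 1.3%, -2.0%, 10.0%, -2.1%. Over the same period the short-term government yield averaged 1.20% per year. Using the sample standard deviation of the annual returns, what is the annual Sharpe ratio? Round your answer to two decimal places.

Mean return r̄ = 5.80 / 5 = 1.1600%
Sample std dev = √[105.3320 / 4] = 5.1316%
Sharpe = (r̄ − rf) / σ = (1.1600 − 1.2) / 5.1316 = -0.0400 / 5.1316 = -0.0078

-0.01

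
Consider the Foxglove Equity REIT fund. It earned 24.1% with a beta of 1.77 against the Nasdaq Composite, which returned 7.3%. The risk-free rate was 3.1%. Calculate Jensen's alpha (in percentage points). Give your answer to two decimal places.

CAPM expected return = Rf + β(Rm − Rf) = 3.1% + 1.77 × (7.3% − 3.1%) = 3.1 + 1.77 × 4.20 = 10.5340%
Jensen's α = Rp − E[R] = 24.1% − 10.5340% = 13.5660

13.57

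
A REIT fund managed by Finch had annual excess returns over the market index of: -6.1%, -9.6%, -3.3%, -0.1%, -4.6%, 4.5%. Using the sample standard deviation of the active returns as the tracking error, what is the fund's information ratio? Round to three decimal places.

r̄ = (-6.1 − 9.6 − 3.3 − 0.1 − 4.6 + 4.5) / 6 = -3.2000%
Sample σ = √[Σ(r − r̄)² / 5] = √[120.2400 / 5] = √24.0480 = 4.9039%
IR = r̄ / tracking error = -3.2000 / 4.9039 = -0.6525

-0.653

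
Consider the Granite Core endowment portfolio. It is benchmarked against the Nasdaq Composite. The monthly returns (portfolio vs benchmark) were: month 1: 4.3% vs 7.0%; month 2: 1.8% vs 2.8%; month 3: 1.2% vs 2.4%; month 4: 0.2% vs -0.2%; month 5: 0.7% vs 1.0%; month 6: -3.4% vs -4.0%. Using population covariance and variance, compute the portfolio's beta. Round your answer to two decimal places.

0.68

r̄p = 0.8000%,  r̄m = 1.5000%
Cov = Σ(rp − r̄p)(rm − r̄m) / 6 = 7.5133
Var(rm) = Σ(rm − r̄m)² / 6 = 11.0233
β = Cov / Var = 7.5133 / 11.0233 = 0.6816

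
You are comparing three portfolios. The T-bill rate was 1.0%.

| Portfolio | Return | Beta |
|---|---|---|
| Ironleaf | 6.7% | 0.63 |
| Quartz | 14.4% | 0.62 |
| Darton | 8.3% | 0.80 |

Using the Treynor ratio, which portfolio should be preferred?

Quartz

Ironleaf: Treynor = (6.7% − 1.0%) / 0.63 = 9.048
Quartz: Treynor = (14.4% − 1.0%) / 0.62 = 21.613
Darton: Treynor = (8.3% − 1.0%) / 0.80 = 9.125
Highest: Quartz (21.613).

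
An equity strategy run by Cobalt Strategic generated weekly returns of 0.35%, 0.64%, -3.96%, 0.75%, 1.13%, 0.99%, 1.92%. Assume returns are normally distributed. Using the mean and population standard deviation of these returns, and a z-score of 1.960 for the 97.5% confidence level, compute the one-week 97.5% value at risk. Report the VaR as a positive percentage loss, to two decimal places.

3.23

r̄ = (0.35 + 0.64 − 3.96 + 0.75 + 1.13 + 0.99 + 1.92) / 7 = 0.2600%
Population σ = √[Σ(r − r̄)² / 7] = √[22.2464 / 7] = √3.1781 = 1.7827%
VaR = −(r̄ − z·σ) = −(0.2600 − 1.960 × 1.7827) = −(-3.2341) = 3.2341%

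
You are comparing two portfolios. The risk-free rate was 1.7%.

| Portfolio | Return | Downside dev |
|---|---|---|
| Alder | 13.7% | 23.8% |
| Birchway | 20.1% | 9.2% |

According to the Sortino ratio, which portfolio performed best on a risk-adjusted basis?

Birchway

Alder: Sortino ratio = (13.7% − 1.7%) / 23.8% = 0.504
Birchway: Sortino ratio = (20.1% − 1.7%) / 9.2% = 2.000
Highest: Birchway (2.000).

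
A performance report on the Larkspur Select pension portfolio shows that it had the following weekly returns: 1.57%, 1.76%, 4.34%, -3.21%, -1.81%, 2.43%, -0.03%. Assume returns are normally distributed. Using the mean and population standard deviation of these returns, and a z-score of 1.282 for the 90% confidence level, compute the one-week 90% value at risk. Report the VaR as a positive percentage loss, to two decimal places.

Mean return μ = 5.050 / 7 = 0.7214%
Σ(r − μ)² = 40.2409; population σ = √(40.2409/7) = 2.3976%
VaR = −(μ − z·σ) = −(0.7214 − 1.282 × 2.3976) = −(-2.3523) = 2.3523%

2.35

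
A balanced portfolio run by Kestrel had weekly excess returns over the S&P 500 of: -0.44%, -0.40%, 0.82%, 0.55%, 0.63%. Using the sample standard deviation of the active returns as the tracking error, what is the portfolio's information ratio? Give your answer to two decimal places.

0.38

Mean return r̄ = 1.160 / 5 = 0.2320%
Σ(r − r̄)² = (-0.44 − 0.2320)² + (-0.4 − 0.2320)² + … = 1.4563
σ = √[1.4563 / 4] = 0.6034%
IR = r̄ / tracking error = 0.2320 / 0.6034 = 0.3845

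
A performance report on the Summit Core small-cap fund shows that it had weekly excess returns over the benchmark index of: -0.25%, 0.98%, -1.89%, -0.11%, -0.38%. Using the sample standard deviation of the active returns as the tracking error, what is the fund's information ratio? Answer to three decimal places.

r̄ = (-0.25 + 0.98 − 1.89 − 0.11 − 0.38) / 5 = -0.3300%
Σ(r − r̄)² = 4.2070; sample σ = √(4.2070/4) = 1.0255%
IR = r̄ / tracking error = -0.3300 / 1.0255 = -0.3218

-0.322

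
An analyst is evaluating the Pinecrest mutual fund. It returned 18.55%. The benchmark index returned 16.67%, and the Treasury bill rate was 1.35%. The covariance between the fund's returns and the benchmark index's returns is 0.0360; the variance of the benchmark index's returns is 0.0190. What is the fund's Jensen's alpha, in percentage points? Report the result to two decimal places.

β = Cov / Var = 0.0360 / 0.0190 = 1.8947
E[R] = Rf + β(Rm − Rf) = 1.35% + 1.8947 × (16.67% − 1.35%) = 30.3768%
α = Rp − E[R] = 18.55% − 30.3768% = -11.8268

-11.83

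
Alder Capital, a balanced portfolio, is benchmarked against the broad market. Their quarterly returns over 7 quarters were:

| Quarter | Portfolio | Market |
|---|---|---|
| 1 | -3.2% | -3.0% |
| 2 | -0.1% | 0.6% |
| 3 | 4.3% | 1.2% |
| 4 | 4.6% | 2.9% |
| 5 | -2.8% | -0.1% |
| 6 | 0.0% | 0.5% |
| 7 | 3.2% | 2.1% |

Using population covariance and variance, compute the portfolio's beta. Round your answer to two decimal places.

r̄p = 0.8571%,  r̄m = 0.6000%
Cov = Σ(rp − r̄p)(rm − r̄m) / 7 = 4.4914
Var(rm) = Σ(rm − r̄m)² / 7 = 3.0514
β = Cov / Var = 4.4914 / 3.0514 = 1.4719

1.47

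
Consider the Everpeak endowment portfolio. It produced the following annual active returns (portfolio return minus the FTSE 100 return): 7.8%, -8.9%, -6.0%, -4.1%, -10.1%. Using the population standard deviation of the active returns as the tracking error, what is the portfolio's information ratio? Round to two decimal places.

-0.67

r̄ = (7.8 − 8.9 − 6 − 4.1 − 10.1) / 5 = -21.30 / 5 = -4.2600%
Σ(r − r̄)² = (7.8 − (-4.2600))² + (-8.9 − (-4.2600))² + (-6 − (-4.2600))² + … = 204.1320
population σ = √(204.1320 / 5) = √40.8264 = 6.3896%
IR = r̄ / tracking error = -4.2600 / 6.3896 = -0.6667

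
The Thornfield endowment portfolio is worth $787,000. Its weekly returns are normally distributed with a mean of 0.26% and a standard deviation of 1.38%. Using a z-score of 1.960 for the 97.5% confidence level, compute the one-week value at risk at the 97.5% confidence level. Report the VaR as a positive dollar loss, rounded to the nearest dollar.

$19,241

Return at the 97.5% tail: μ − z·σ = 0.26% − 1.960 × 1.38% = 0.26 − 2.7048 = -2.4448%
VaR = −(-2.4448%) × $787,000 = 2.4448% × $787,000 = $19,241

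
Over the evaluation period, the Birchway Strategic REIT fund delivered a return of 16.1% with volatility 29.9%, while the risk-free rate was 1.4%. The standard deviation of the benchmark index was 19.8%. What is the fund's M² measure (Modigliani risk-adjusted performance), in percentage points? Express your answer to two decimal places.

11.13

Sharpe = (Rp − Rf) / σp = (16.1% − 1.4%) / 29.9% = 0.4916
M² = Rf + Sharpe × σm = 1.4% + 0.4916 × 19.8% = 11.1337%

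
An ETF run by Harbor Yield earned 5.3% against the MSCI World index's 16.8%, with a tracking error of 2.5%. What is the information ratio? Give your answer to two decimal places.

IR = (Rp − Rb) / TE = (5.3% − 16.8%) / 2.5% = -11.50% / 2.5% = -4.6000

-4.60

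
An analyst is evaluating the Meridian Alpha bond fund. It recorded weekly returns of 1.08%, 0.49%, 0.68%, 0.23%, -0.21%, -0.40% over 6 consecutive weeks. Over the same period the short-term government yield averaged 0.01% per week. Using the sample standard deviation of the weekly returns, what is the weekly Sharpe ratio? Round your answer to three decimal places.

0.543

Mean return μ = 1.870 / 6 = 0.3117%
Σ(r − μ)² = (1.08 − 0.3117)² + (0.49 − 0.3117)² + (0.68 − 0.3117)² + … = 1.5431
σ = √[1.5431 / 5] = 0.5555%
Sharpe = (μ − rf) / σ = (0.3117 − 0.01) / 0.5555 = 0.3017 / 0.5555 = 0.5431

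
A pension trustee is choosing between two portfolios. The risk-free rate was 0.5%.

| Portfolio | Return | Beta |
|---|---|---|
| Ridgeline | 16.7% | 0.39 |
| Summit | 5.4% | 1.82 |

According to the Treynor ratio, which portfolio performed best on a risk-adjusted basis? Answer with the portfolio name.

Ridgeline: Treynor = (16.7% − 0.5%) / 0.39 = 41.538
Summit: Treynor = (5.4% − 0.5%) / 1.82 = 2.692
Highest: Ridgeline (41.538).

Ridgeline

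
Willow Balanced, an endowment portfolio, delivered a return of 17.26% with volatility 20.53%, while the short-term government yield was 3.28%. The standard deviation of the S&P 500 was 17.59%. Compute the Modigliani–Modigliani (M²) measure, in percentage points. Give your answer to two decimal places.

Sharpe = (Rp − Rf) / σp = (17.26% − 3.28%) / 20.53% = 0.6810
M² = Rf + Sharpe × σm = 3.28% + 0.6810 × 17.59% = 15.2588%

15.26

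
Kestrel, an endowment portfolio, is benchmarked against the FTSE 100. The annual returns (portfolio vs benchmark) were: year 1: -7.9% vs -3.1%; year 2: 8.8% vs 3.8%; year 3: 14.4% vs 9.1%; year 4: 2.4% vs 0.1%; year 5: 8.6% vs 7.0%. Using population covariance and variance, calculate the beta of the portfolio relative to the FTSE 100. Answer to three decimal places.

r̄p = 5.2600%,  r̄m = 3.3800%
Cov = Σ(rp − r̄p)(rm − r̄m) / 5 = 32.1032
Var(rm) = Σ(rm − r̄m)² / 5 = 19.7496
β = Cov / Var = 32.1032 / 19.7496 = 1.6255

1.626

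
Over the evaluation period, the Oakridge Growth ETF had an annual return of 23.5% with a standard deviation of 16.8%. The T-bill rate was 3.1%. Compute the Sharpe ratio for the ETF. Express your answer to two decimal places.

1.21

Sharpe = (Rp − Rf) / σp = (23.5% − 3.1%) / 16.8% = 20.40% / 16.8% = 1.2143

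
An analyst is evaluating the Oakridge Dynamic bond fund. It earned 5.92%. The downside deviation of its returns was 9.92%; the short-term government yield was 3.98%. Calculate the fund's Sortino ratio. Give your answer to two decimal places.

Sortino = (Rp − Rf) / σd = (5.92% − 3.98%) / 9.92% = 1.94% / 9.92% = 0.1956

0.20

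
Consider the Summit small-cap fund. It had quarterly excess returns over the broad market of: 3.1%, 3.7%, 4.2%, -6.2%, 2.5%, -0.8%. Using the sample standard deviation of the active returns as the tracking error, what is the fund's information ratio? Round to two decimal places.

μ = (3.1 + 3.7 + 4.2 − 6.2 + 2.5 − 0.8) / 6 = 6.50 / 6 = 1.0833%
Σ(r − μ)² = (3.1 − 1.0833)² + (3.7 − 1.0833)² + … = 79.2283
sample σ = √(79.2283 / 5) = √15.8457 = 3.9807%
IR = μ / tracking error = 1.0833 / 3.9807 = 0.2721

0.27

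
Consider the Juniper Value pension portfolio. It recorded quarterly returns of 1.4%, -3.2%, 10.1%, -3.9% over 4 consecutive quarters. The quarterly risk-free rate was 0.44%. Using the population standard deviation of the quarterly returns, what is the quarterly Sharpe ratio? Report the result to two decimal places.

0.12

r̄ = (1.4 − 3.2 + 10.1 − 3.9) / 4 = 4.40 / 4 = 1.1000%
Σ(r − r̄)² = (1.4 − 1.1000)² + (-3.2 − 1.1000)² + … = 124.5800
σ = √[124.5800 / 4] = 5.5808%
Sharpe = (r̄ − rf) / σ = (1.1000 − 0.44) / 5.5808 = 0.6600 / 5.5808 = 0.1183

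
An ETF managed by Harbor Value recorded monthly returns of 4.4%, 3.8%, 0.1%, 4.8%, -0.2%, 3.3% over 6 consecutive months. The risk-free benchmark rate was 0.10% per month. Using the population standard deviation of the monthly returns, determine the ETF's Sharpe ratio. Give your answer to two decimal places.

r̄ = (4.4 + 3.8 + 0.1 + 4.8 − 0.2 + 3.3) / 6 = 2.7000%
Σ(r − r̄)² = 24.0400; population σ = √(24.0400/6) = 2.0017%
Sharpe = (r̄ − rf) / σ = (2.7000 − 0.1) / 2.0017 = 2.6000 / 2.0017 = 1.2989

1.30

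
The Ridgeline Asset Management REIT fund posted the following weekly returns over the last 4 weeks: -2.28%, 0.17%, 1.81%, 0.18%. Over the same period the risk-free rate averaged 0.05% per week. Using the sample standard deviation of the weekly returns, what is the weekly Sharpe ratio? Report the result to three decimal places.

-0.047

Mean return r̄ = -0.120 / 4 = -0.0300%
Sample std dev = √[8.5322 / 3] = 1.6864%
Sharpe = (r̄ − rf) / σ = (-0.0300 − 0.05) / 1.6864 = -0.0800 / 1.6864 = -0.0474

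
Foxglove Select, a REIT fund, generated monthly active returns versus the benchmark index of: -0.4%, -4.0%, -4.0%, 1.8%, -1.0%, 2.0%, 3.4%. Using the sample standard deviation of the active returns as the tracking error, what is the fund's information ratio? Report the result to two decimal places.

r̄ = (-0.4 − 4 − 4 + 1.8 − 1 + 2 + 3.4) / 7 = -0.3143%
Σ(r − r̄)² = 51.2686; sample σ = √(51.2686/6) = 2.9231%
IR = r̄ / tracking error = -0.3143 / 2.9231 = -0.1075

-0.11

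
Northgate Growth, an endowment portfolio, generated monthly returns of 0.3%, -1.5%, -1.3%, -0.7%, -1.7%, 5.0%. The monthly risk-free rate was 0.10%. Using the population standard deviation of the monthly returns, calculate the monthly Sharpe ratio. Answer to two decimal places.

μ = (0.3 − 1.5 − 1.3 − 0.7 − 1.7 + 5) / 6 = 0.10 / 6 = 0.0167%
Population σ = √[Σ(r − μ)² / 6] = √[32.4083 / 6] = √5.4014 = 2.3241%
Sharpe = (μ − rf) / σ = (0.0167 − 0.1) / 2.3241 = -0.0833 / 2.3241 = -0.0358

-0.04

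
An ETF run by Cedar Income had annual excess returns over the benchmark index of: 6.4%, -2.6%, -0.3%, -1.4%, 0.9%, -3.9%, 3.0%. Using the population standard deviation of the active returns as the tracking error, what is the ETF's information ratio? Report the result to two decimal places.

0.09

Mean return r̄ = 2.10 / 7 = 0.3000%
Population std dev = √[74.1600 / 7] = 3.2549%
IR = r̄ / tracking error = 0.3000 / 3.2549 = 0.0922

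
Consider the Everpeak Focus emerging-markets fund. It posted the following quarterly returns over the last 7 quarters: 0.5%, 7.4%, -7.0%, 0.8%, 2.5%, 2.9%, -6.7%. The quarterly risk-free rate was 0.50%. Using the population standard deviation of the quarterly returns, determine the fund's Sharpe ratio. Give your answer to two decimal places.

r̄ = (0.5 + 7.4 − 7 + 0.8 + 2.5 + 2.9 − 6.7) / 7 = 0.40 / 7 = 0.0571%
Population σ = √[Σ(r − r̄)² / 7] = √[164.1771 / 7] = √23.4539 = 4.8429%
Sharpe = (r̄ − rf) / σ = (0.0571 − 0.5) / 4.8429 = -0.4429 / 4.8429 = -0.0915

-0.09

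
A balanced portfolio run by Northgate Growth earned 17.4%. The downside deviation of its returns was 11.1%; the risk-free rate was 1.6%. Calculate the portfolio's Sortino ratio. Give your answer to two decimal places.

1.42

Sortino = (Rp − Rf) / σd = (17.4% − 1.6%) / 11.1% = 15.80% / 11.1% = 1.4234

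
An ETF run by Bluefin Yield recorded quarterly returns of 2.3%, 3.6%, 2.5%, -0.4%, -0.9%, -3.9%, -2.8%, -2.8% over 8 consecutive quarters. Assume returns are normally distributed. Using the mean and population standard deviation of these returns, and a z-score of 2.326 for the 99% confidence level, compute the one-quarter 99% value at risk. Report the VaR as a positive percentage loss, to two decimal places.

r̄ = (2.3 + 3.6 + 2.5 − 0.4 − 0.9 − 3.9 − 2.8 − 2.8) / 8 = -2.40 / 8 = -0.3000%
Population σ = √[Σ(r − r̄)² / 8] = √[55.6400 / 8] = √6.9550 = 2.6372%
VaR = −(r̄ − z·σ) = −(-0.3000 − 2.326 × 2.6372) = −(-6.4341) = 6.4341%

6.43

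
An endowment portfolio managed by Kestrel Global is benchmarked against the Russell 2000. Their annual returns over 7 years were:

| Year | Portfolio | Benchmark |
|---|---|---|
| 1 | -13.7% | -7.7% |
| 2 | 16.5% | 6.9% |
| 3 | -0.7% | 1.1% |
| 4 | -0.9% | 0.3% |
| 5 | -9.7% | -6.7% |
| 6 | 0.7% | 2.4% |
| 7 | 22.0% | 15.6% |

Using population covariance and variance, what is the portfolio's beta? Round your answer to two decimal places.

r̄p = 2.0286%,  r̄m = 1.7000%
Cov = Σ(rp − r̄p)(rm − r̄m) / 7 = 86.2900
Var(rm) = Σ(rm − r̄m)² / 7 = 54.5686
β = Cov / Var = 86.2900 / 54.5686 = 1.5813

1.58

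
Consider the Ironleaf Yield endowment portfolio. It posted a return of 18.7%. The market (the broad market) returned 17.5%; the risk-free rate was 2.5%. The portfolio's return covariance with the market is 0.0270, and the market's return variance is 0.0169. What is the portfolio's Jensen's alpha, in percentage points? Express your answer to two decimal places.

β = Cov / Var = 0.0270 / 0.0169 = 1.5976
E[R] = Rf + β(Rm − Rf) = 2.5% + 1.5976 × (17.5% − 2.5%) = 26.4640%
α = Rp − E[R] = 18.7% − 26.4640% = -7.7640

-7.76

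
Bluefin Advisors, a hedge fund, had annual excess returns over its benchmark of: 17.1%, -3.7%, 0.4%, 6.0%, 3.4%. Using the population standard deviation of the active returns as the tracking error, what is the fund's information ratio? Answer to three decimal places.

0.661

r̄ = (17.1 − 3.7 + 0.4 + 6 + 3.4) / 5 = 4.6400%
Σ(r − r̄)² = (17.1 − 4.6400)² + (-3.7 − 4.6400)² + (0.4 − 4.6400)² + … = 246.1720
σ = √[246.1720 / 5] = 7.0167%
IR = r̄ / tracking error = 4.6400 / 7.0167 = 0.6613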